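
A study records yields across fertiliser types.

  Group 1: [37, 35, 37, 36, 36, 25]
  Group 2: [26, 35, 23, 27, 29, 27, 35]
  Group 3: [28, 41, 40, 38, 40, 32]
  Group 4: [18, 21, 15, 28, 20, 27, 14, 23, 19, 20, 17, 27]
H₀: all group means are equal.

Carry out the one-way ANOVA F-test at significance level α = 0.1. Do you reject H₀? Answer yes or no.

reject H₀: yes

Group means [34.33, 28.86, 36.50, 20.75], grand mean 28.258
SSB = Σnᵢ(x̄ᵢ−x̄)² = 1307.995; SSW = ΣΣ(x−x̄ᵢ)² = 611.940
MSB = 1307.995/3 = 435.9983; MSW = 611.940/27 = 22.6645
F = MSB/MSW = 19.2371
df = (3, 27)
p-value (upper-tail) = 0.00000
At α=0.1: p < α → reject H₀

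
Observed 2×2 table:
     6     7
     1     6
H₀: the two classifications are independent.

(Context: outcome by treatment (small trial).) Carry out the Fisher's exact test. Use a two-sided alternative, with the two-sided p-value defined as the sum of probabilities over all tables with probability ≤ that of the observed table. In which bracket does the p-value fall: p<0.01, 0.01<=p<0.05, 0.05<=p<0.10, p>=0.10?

p-value bracket: p>=0.10

Margins: r₁=13, r₂=7, c₁=7, c₂=13, n=20
p_obs = C(13,6)·C(7,1)/C(20,7); sum pmf over tables with pmf ≤ p_obs
p-value (two-sided) = 0.32853
→ bracket: p>=0.10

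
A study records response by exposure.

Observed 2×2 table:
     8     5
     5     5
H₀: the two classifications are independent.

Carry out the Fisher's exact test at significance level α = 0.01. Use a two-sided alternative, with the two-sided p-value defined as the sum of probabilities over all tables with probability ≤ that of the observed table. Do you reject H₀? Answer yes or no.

Margins: r₁=13, r₂=10, c₁=13, c₂=10, n=23
p_obs = C(13,8)·C(10,5)/C(23,13); sum pmf over tables with pmf ≤ p_obs
p-value (two-sided) = 0.68502
At α=0.01: p ≥ α → fail to reject H₀

reject H₀: no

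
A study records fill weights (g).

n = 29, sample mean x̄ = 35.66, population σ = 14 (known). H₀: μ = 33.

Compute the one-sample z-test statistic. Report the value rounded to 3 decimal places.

SE = σ/√n = 14/√29 = 2.5997
z = (x̄−μ₀)/SE = (35.66−33)/2.5997 = 1.0232

test statistic = 1.023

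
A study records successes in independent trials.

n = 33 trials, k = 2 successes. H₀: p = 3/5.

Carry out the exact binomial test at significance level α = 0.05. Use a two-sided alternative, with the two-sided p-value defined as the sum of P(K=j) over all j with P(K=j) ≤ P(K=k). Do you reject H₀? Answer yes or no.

reject H₀: yes

Exact binomial: n=33, k=2, p₀=3/5=0.6000
P(X=j) = C(n,j)·p₀^j·(1−p₀)^(n−j); p = Σ P(X=j) over j with P(X=j) ≤ P(X=2)
p-value (two-sided) = 0.00000
At α=0.05: p < α → reject H₀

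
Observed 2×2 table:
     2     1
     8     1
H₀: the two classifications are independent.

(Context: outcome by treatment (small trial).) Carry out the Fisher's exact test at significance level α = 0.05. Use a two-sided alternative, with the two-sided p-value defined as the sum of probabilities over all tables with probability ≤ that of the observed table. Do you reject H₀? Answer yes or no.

reject H₀: no

Margins: r₁=3, r₂=9, c₁=10, c₂=2, n=12
p_obs = C(3,2)·C(9,8)/C(12,10); sum pmf over tables with pmf ≤ p_obs
p-value (two-sided) = 0.45455
At α=0.05: p ≥ α → fail to reject H₀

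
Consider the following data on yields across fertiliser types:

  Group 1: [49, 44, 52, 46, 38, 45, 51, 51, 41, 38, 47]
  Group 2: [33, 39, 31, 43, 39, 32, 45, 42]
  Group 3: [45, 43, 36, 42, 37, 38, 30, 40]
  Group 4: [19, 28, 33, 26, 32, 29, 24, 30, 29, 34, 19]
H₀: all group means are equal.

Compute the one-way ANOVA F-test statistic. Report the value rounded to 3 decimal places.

test statistic = 23.787

Group means [45.64, 38.00, 38.88, 27.55], grand mean 37.368
SSB = Σnᵢ(x̄ᵢ−x̄)² = 1834.694; SSW = ΣΣ(x−x̄ᵢ)² = 874.148
MSB = 1834.694/3 = 611.5648; MSW = 874.148/34 = 25.7102
F = MSB/MSW = 23.7868
df = (3, 34)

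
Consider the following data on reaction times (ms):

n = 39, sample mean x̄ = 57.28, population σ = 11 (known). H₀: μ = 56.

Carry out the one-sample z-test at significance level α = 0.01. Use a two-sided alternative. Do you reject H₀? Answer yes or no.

SE = σ/√n = 11/√39 = 1.7614
z = (x̄−μ₀)/SE = (57.28−56)/1.7614 = 0.7267
p-value (two-sided) = 0.46742
At α=0.01: p ≥ α → fail to reject H₀

reject H₀: no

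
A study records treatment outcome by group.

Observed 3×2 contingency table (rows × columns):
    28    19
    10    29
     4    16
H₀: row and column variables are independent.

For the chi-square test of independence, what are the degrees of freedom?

degrees of freedom = 2

df = (r−1)(c−1) = (3−1)·(2−1) = 2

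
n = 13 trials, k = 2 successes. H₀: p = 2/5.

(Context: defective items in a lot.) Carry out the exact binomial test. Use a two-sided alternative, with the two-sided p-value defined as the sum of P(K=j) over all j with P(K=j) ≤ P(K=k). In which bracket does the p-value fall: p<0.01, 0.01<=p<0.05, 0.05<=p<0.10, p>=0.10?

Exact binomial: n=13, k=2, p₀=2/5=0.4000
P(X=j) = C(n,j)·p₀^j·(1−p₀)^(n−j); p = Σ P(X=j) over j with P(X=j) ≤ P(X=2)
p-value (two-sided) = 0.08999
→ bracket: 0.05<=p<0.10

p-value bracket: 0.05<=p<0.10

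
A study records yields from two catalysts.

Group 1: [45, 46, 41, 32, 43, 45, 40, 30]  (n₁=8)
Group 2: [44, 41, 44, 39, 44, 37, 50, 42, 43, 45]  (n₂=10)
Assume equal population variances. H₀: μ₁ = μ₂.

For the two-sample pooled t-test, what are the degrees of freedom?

df = n₁ + n₂ − 2 = 8 + 10 − 2 = 16

degrees of freedom = 16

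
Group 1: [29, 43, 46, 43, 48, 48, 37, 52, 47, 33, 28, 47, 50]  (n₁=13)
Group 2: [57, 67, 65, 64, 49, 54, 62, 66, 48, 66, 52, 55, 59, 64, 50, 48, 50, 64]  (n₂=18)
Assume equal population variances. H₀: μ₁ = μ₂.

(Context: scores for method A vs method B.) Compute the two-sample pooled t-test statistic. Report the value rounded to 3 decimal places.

x̄₁=42.385, s₁=8.026, n₁=13
x̄₂=57.778, s₂=7.084, n₂=18
s_p² = [12·8.026² + 17·7.084²]/29 = 56.0754
SE = √(s_p²·(1/13+1/18)) = 2.7256
t = (42.385−57.778)/2.7256 = -5.6477
df = 29

test statistic = -5.648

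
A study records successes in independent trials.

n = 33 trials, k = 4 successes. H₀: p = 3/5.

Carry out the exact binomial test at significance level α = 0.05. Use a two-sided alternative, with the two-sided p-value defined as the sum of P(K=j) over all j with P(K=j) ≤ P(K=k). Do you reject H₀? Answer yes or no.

Exact binomial: n=33, k=4, p₀=3/5=0.6000
P(X=j) = C(n,j)·p₀^j·(1−p₀)^(n−j); p = Σ P(X=j) over j with P(X=j) ≤ P(X=4)
p-value (two-sided) = 0.00000
At α=0.05: p < α → reject H₀

reject H₀: yes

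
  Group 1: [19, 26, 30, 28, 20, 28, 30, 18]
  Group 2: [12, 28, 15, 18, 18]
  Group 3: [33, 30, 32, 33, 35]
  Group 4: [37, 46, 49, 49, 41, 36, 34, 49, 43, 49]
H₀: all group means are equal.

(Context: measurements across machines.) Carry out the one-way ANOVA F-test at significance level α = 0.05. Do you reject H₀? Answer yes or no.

reject H₀: yes

Group means [24.88, 18.20, 32.60, 43.30], grand mean 31.643
SSB = Σnᵢ(x̄ᵢ−x̄)² = 2633.454; SSW = ΣΣ(x−x̄ᵢ)² = 658.975
MSB = 2633.454/3 = 877.8179; MSW = 658.975/24 = 27.4573
F = MSB/MSW = 31.9703
df = (3, 24)
p-value (upper-tail) = 0.00000
At α=0.05: p < α → reject H₀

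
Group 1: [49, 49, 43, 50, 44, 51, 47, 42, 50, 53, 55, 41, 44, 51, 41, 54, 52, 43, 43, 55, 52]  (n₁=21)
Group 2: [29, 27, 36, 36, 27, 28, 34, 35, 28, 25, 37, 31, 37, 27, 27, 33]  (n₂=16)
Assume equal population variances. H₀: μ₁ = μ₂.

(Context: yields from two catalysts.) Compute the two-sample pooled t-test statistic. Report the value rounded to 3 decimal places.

test statistic = 11.178

x̄₁=48.048, s₁=4.801, n₁=21
x̄₂=31.062, s₂=4.266, n₂=16
s_p² = [20·4.801² + 15·4.266²]/35 = 20.9683
SE = √(s_p²·(1/21+1/16)) = 1.5195
t = (48.048−31.062)/1.5195 = 11.1778
df = 35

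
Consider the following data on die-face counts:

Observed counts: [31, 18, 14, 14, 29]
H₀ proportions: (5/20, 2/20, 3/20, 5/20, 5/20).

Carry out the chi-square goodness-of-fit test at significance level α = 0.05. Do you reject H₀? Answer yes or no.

reject H₀: yes

n = 106; E_i = n·p_i = [26.50, 10.60, 15.90, 26.50, 26.50]
χ² = (31−26.50)²/26.50 + (18−10.60)²/10.60 + (14−15.90)²/15.90 + (14−26.50)²/26.50 + (29−26.50)²/26.50 = 12.2893
df = 4
p-value (upper-tail) = 0.01532
At α=0.05: p < α → reject H₀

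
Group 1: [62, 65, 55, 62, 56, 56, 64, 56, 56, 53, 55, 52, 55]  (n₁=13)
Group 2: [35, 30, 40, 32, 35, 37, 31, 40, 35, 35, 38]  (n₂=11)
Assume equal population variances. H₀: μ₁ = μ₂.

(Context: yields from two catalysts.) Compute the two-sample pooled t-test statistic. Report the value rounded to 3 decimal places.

x̄₁=57.462, s₁=4.255, n₁=13
x̄₂=35.273, s₂=3.349, n₂=11
s_p² = [12·4.255² + 10·3.349²]/22 = 14.9733
SE = √(s_p²·(1/13+1/11)) = 1.5852
t = (57.462−35.273)/1.5852 = 13.9971
df = 22

test statistic = 13.997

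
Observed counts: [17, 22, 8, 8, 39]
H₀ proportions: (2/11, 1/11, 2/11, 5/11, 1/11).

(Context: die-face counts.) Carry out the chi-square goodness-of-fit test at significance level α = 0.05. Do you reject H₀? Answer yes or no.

reject H₀: yes

n = 94; E_i = n·p_i = [17.09, 8.55, 17.09, 42.73, 8.55]
χ² = (17−17.09)²/17.09 + (22−8.55)²/8.55 + (8−17.09)²/17.09 + (8−42.73)²/42.73 + (39−8.55)²/8.55 = 162.7798
df = 4
p-value (upper-tail) = 0.00000
At α=0.05: p < α → reject H₀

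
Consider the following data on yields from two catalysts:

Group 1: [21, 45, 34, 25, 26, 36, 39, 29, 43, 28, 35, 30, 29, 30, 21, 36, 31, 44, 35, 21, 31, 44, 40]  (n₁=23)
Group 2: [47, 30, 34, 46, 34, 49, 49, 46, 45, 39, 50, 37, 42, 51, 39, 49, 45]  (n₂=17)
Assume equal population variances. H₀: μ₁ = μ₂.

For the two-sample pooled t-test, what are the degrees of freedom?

degrees of freedom = 38

df = n₁ + n₂ − 2 = 23 + 17 − 2 = 38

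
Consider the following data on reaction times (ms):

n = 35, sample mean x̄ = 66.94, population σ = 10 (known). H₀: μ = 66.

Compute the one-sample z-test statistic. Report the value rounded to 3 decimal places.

SE = σ/√n = 10/√35 = 1.6903
z = (x̄−μ₀)/SE = (66.94−66)/1.6903 = 0.5561

test statistic = 0.556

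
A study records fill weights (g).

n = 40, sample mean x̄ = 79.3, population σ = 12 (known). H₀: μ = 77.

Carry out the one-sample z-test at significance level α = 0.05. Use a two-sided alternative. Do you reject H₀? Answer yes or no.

reject H₀: no

SE = σ/√n = 12/√40 = 1.8974
z = (x̄−μ₀)/SE = (79.3−77)/1.8974 = 1.2122
p-value (two-sided) = 0.22543
At α=0.05: p ≥ α → fail to reject H₀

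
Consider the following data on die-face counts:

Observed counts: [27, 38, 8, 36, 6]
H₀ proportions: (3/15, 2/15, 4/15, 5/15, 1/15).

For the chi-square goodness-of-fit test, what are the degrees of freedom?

df = k − 1 = 5 − 1 = 4

degrees of freedom = 4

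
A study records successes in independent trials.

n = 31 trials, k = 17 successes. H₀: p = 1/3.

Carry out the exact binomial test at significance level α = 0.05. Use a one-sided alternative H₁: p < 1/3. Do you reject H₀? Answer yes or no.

reject H₀: no

Exact binomial: n=31, k=17, p₀=1/3=0.3333
P(X≤17) from Σ C(n,i)·p₀^i·(1−p₀)^(n−i)
p-value (one-sided, H₁ less) = 0.99595
At α=0.05: p ≥ α → fail to reject H₀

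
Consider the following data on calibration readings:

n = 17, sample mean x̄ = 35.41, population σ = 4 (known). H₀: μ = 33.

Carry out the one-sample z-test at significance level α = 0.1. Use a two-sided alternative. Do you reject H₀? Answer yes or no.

SE = σ/√n = 4/√17 = 0.9701
z = (x̄−μ₀)/SE = (35.41−33)/0.9701 = 2.4842
p-value (two-sided) = 0.01299
At α=0.1: p < α → reject H₀

reject H₀: yes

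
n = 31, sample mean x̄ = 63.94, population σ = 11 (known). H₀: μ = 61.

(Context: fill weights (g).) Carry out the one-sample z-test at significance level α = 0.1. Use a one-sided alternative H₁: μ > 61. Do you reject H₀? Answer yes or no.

SE = σ/√n = 11/√31 = 1.9757
z = (x̄−μ₀)/SE = (63.94−61)/1.9757 = 1.4881
p-value (one-sided, H₁ greater) = 0.06836
At α=0.1: p < α → reject H₀

reject H₀: yes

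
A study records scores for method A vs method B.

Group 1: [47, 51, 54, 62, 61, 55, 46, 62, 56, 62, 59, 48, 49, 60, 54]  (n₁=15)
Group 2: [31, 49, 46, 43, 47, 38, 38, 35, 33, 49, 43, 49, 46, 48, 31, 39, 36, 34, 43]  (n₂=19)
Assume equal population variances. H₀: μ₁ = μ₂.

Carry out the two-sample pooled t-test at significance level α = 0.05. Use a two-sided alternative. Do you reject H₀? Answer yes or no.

x̄₁=55.067, s₁=5.812, n₁=15
x̄₂=40.947, s₂=6.390, n₂=19
s_p² = [14·5.812² + 18·6.390²]/32 = 37.7463
SE = √(s_p²·(1/15+1/19)) = 2.1220
t = (55.067−40.947)/2.1220 = 6.6536
df = 32
p-value (two-sided) = 0.00000
At α=0.05: p < α → reject H₀

reject H₀: yes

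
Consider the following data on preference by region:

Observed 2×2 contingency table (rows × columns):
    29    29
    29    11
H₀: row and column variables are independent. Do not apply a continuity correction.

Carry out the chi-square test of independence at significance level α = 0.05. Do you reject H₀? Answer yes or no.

reject H₀: yes

Row totals [58, 40], col totals [58, 40], n=98
χ² = (29−34.33)²/34.33 + (29−23.67)²/23.67 + (29−23.67)²/23.67 + (11−16.33)²/16.33 = 4.9612
df = 1
p-value (upper-tail) = 0.02592
At α=0.05: p < α → reject H₀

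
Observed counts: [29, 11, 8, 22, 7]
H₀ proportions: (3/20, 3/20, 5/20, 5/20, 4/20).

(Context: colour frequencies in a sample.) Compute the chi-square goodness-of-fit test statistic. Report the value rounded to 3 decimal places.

n = 77; E_i = n·p_i = [11.55, 11.55, 19.25, 19.25, 15.40]
χ² = (29−11.55)²/11.55 + (11−11.55)²/11.55 + (8−19.25)²/19.25 + (22−19.25)²/19.25 + (7−15.40)²/15.40 = 37.9394
df = 4

test statistic = 37.939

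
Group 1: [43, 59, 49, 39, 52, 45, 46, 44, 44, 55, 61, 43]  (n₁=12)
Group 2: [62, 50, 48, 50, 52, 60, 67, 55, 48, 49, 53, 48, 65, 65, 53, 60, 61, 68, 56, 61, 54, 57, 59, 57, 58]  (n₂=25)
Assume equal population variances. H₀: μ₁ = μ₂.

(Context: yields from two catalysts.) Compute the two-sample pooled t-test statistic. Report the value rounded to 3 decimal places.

x̄₁=48.333, s₁=6.946, n₁=12
x̄₂=56.640, s₂=6.130, n₂=25
s_p² = [11·6.946² + 24·6.130²]/35 = 40.9265
SE = √(s_p²·(1/12+1/25)) = 2.2467
t = (48.333−56.640)/2.2467 = -3.6973
df = 35

test statistic = -3.697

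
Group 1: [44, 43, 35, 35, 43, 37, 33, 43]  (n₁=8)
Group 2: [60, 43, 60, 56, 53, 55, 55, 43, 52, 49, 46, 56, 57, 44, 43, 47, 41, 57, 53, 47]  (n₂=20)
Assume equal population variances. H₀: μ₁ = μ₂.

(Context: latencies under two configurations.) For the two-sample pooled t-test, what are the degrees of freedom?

df = n₁ + n₂ − 2 = 8 + 20 − 2 = 26

degrees of freedom = 26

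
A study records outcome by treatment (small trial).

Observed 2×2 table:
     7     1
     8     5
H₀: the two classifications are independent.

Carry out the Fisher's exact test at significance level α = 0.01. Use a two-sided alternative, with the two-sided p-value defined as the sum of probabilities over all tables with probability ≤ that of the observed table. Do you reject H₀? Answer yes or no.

Margins: r₁=8, r₂=13, c₁=15, c₂=6, n=21
p_obs = C(8,7)·C(13,8)/C(21,15); sum pmf over tables with pmf ≤ p_obs
p-value (two-sided) = 0.33591
At α=0.01: p ≥ α → fail to reject H₀

reject H₀: no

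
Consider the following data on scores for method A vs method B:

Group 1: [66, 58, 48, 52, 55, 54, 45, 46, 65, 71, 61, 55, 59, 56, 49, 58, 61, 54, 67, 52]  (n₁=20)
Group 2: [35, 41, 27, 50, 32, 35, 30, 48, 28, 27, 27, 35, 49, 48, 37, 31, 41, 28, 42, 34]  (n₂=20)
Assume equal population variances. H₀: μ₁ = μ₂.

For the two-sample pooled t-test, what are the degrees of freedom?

degrees of freedom = 38

df = n₁ + n₂ − 2 = 20 + 20 − 2 = 38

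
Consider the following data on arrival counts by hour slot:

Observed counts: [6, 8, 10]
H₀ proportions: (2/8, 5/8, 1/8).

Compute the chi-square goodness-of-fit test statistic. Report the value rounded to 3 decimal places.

test statistic = 19.600

n = 24; E_i = n·p_i = [6.00, 15.00, 3.00]
χ² = (6−6.00)²/6.00 + (8−15.00)²/15.00 + (10−3.00)²/3.00 = 19.6000
df = 2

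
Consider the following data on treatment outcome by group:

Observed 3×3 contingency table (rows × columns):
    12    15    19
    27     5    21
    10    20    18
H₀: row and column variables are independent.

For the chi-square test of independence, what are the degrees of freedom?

degrees of freedom = 4

df = (r−1)(c−1) = (3−1)·(3−1) = 4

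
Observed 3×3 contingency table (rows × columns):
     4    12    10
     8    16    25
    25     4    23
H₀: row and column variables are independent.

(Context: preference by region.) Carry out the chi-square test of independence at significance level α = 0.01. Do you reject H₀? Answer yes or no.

reject H₀: yes

Row totals [26, 49, 52], col totals [37, 32, 58], n=127
χ² = (4−7.57)²/7.57 + (12−6.55)²/6.55 + (10−11.87)²/11.87 + (8−14.28)²/14.28 + (16−12.35)²/12.35 + (25−22.38)²/22.38 + (25−15.15)²/15.15 + (4−13.10)²/13.10 + (23−23.75)²/23.75 = 23.4138
df = 4
p-value (upper-tail) = 0.00010
At α=0.01: p < α → reject H₀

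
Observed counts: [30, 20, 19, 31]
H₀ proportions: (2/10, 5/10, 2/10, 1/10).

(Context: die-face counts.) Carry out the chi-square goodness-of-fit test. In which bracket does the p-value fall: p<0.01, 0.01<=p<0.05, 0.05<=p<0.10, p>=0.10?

p-value bracket: p<0.01

n = 100; E_i = n·p_i = [20.00, 50.00, 20.00, 10.00]
χ² = (30−20.00)²/20.00 + (20−50.00)²/50.00 + (19−20.00)²/20.00 + (31−10.00)²/10.00 = 67.1500
df = 3
p-value (upper-tail) = 0.00000
→ bracket: p<0.01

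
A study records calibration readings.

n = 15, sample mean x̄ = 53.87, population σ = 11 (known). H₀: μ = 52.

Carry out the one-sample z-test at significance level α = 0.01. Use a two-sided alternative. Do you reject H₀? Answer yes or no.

reject H₀: no

SE = σ/√n = 11/√15 = 2.8402
z = (x̄−μ₀)/SE = (53.87−52)/2.8402 = 0.6584
p-value (two-sided) = 0.51028
At α=0.01: p ≥ α → fail to reject H₀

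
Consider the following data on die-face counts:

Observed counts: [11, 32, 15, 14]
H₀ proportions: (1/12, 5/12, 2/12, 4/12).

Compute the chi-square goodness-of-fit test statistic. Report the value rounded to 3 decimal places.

n = 72; E_i = n·p_i = [6.00, 30.00, 12.00, 24.00]
χ² = (11−6.00)²/6.00 + (32−30.00)²/30.00 + (15−12.00)²/12.00 + (14−24.00)²/24.00 = 9.2167
df = 3

test statistic = 9.217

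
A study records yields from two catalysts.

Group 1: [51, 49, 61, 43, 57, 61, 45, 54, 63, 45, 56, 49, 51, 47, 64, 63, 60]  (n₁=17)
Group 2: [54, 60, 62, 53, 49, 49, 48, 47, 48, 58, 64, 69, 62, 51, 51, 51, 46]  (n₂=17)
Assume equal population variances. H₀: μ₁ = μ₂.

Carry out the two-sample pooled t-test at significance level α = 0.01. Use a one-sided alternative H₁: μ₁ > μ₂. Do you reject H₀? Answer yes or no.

x̄₁=54.059, s₁=7.110, n₁=17
x̄₂=54.235, s₂=6.924, n₂=17
s_p² = [16·7.110² + 16·6.924²]/32 = 49.2500
SE = √(s_p²·(1/17+1/17)) = 2.4071
t = (54.059−54.235)/2.4071 = -0.0733
df = 32
p-value (one-sided, H₁ greater) = 0.52899
At α=0.01: p ≥ α → fail to reject H₀

reject H₀: no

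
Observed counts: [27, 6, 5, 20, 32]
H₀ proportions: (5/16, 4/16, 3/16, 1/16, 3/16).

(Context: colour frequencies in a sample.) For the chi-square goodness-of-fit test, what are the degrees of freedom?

df = k − 1 = 5 − 1 = 4

degrees of freedom = 4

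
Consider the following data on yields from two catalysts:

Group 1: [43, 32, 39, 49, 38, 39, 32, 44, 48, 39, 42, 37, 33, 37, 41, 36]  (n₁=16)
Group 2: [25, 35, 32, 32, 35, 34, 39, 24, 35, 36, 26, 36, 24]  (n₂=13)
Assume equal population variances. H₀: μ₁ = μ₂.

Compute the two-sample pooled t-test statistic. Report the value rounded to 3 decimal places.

test statistic = 3.940

x̄₁=39.312, s₁=5.069, n₁=16
x̄₂=31.769, s₂=5.199, n₂=13
s_p² = [15·5.069² + 12·5.199²]/27 = 26.2869
SE = √(s_p²·(1/16+1/13)) = 1.9144
t = (39.312−31.769)/1.9144 = 3.9402
df = 27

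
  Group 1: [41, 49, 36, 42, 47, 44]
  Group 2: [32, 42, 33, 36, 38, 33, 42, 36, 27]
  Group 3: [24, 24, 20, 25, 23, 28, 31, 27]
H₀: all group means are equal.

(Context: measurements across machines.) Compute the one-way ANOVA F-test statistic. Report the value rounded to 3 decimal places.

Group means [43.17, 35.44, 25.25], grand mean 33.913
SSB = Σnᵢ(x̄ᵢ−x̄)² = 1135.271; SSW = ΣΣ(x−x̄ᵢ)² = 374.556
MSB = 1135.271/2 = 567.6353; MSW = 374.556/20 = 18.7278
F = MSB/MSW = 30.3098
df = (2, 20)

test statistic = 30.310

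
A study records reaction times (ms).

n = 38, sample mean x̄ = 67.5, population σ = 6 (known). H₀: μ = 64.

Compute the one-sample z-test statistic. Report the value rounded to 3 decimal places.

SE = σ/√n = 6/√38 = 0.9733
z = (x̄−μ₀)/SE = (67.5−64)/0.9733 = 3.5959

test statistic = 3.596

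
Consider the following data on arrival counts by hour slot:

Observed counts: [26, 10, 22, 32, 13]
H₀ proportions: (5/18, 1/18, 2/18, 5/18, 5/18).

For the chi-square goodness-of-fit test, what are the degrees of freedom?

df = k − 1 = 5 − 1 = 4

degrees of freedom = 4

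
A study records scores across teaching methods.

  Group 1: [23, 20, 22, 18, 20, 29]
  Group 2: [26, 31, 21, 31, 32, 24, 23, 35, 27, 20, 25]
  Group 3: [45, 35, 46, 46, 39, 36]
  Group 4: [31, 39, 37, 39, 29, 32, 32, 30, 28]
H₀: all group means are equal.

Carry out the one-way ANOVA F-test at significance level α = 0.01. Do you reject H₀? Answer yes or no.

reject H₀: yes

Group means [22.00, 26.82, 41.17, 33.00], grand mean 30.344
SSB = Σnᵢ(x̄ᵢ−x̄)² = 1320.749; SSW = ΣΣ(x−x̄ᵢ)² = 584.470
MSB = 1320.749/3 = 440.2497; MSW = 584.470/28 = 20.8739
F = MSB/MSW = 21.0909
df = (3, 28)
p-value (upper-tail) = 0.00000
At α=0.01: p < α → reject H₀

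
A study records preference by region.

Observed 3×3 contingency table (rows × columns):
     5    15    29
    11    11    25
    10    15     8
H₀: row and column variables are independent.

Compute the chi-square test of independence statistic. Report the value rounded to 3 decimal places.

test statistic = 12.754

Row totals [49, 47, 33], col totals [26, 41, 62], n=129
χ² = (5−9.88)²/9.88 + (15−15.57)²/15.57 + (29−23.55)²/23.55 + (11−9.47)²/9.47 + (11−14.94)²/14.94 + (25−22.59)²/22.59 + (10−6.65)²/6.65 + (15−10.49)²/10.49 + (8−15.86)²/15.86 = 12.7537
df = 4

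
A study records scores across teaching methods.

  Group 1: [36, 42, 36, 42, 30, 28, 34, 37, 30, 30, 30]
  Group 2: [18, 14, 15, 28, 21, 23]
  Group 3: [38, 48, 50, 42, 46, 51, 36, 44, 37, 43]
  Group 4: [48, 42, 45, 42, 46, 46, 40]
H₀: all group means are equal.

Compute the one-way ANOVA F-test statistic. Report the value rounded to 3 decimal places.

Group means [34.09, 19.83, 43.50, 44.14], grand mean 36.412
SSB = Σnᵢ(x̄ᵢ−x̄)² = 2629.136; SSW = ΣΣ(x−x̄ᵢ)² = 689.100
MSB = 2629.136/3 = 876.3786; MSW = 689.100/30 = 22.9700
F = MSB/MSW = 38.1532
df = (3, 30)

test statistic = 38.153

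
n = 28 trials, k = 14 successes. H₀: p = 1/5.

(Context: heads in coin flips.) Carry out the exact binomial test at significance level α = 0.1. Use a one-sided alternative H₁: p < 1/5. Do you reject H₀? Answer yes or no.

reject H₀: no

Exact binomial: n=28, k=14, p₀=1/5=0.2000
P(X≤14) from Σ C(n,i)·p₀^i·(1−p₀)^(n−i)
p-value (one-sided, H₁ less) = 0.99992
At α=0.1: p ≥ α → fail to reject H₀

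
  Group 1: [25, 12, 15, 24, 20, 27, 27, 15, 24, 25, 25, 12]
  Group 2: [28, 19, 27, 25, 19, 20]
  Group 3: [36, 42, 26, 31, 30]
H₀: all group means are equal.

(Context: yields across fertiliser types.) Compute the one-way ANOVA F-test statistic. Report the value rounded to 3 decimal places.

test statistic = 8.592

Group means [20.92, 23.00, 33.00], grand mean 24.087
SSB = Σnᵢ(x̄ᵢ−x̄)² = 524.909; SSW = ΣΣ(x−x̄ᵢ)² = 610.917
MSB = 524.909/2 = 262.4547; MSW = 610.917/20 = 30.5458
F = MSB/MSW = 8.5922
df = (2, 20)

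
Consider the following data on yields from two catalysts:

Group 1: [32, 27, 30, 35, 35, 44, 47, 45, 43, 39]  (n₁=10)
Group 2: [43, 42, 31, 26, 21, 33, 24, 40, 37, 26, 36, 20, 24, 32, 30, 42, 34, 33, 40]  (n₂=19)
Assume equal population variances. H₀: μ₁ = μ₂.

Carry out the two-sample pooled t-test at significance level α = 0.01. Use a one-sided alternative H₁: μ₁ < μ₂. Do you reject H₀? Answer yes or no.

x̄₁=37.700, s₁=6.913, n₁=10
x̄₂=32.316, s₂=7.319, n₂=19
s_p² = [9·6.913² + 18·7.319²]/27 = 51.6372
SE = √(s_p²·(1/10+1/19)) = 2.8074
t = (37.700−32.316)/2.8074 = 1.9179
df = 27
p-value (one-sided, H₁ less) = 0.96712
At α=0.01: p ≥ α → fail to reject H₀

reject H₀: no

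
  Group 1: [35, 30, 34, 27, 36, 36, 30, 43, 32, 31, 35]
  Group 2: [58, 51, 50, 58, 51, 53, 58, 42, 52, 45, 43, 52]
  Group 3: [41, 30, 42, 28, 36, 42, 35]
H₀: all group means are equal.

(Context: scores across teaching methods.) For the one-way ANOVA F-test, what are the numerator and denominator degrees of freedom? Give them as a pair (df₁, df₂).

k = 3 groups, N = 30 total
df = (k−1, N−k) = (3−1, 30−3) = (2, 27)

degrees of freedom = [2, 27]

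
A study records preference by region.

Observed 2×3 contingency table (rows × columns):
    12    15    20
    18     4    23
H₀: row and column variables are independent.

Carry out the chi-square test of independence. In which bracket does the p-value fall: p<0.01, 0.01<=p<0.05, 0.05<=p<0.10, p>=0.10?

Row totals [47, 45], col totals [30, 19, 43], n=92
χ² = (12−15.33)²/15.33 + (15−9.71)²/9.71 + (20−21.97)²/21.97 + (18−14.67)²/14.67 + (4−9.29)²/9.29 + (23−21.03)²/21.03 = 7.7379
df = 2
p-value (upper-tail) = 0.02088
→ bracket: 0.01<=p<0.05

p-value bracket: 0.01<=p<0.05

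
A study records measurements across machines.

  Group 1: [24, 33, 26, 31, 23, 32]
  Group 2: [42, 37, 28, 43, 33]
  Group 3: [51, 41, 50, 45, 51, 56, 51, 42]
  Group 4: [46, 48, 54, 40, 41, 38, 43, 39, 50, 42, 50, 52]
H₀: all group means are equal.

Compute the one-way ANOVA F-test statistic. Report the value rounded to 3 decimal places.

Group means [28.17, 36.60, 48.38, 45.25], grand mean 41.355
SSB = Σnᵢ(x̄ᵢ−x̄)² = 1732.938; SSW = ΣΣ(x−x̄ᵢ)² = 768.158
MSB = 1732.938/3 = 577.6461; MSW = 768.158/27 = 28.4503
F = MSB/MSW = 20.3037
df = (3, 27)

test statistic = 20.304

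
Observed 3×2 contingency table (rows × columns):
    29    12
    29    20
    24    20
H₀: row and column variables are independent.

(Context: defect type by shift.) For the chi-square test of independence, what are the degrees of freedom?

degrees of freedom = 2

df = (r−1)(c−1) = (3−1)·(2−1) = 2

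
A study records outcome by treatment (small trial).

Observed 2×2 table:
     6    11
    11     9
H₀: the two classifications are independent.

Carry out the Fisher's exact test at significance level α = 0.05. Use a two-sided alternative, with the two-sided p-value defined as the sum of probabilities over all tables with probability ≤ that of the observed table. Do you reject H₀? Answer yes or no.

Margins: r₁=17, r₂=20, c₁=17, c₂=20, n=37
p_obs = C(17,6)·C(20,11)/C(37,17); sum pmf over tables with pmf ≤ p_obs
p-value (two-sided) = 0.32485
At α=0.05: p ≥ α → fail to reject H₀

reject H₀: no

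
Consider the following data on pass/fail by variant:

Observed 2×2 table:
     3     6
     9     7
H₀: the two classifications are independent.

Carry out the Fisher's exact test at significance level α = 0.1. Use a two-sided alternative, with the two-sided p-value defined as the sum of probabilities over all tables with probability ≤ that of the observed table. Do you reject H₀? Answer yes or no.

Margins: r₁=9, r₂=16, c₁=12, c₂=13, n=25
p_obs = C(9,3)·C(16,9)/C(25,12); sum pmf over tables with pmf ≤ p_obs
p-value (two-sided) = 0.41098
At α=0.1: p ≥ α → fail to reject H₀

reject H₀: no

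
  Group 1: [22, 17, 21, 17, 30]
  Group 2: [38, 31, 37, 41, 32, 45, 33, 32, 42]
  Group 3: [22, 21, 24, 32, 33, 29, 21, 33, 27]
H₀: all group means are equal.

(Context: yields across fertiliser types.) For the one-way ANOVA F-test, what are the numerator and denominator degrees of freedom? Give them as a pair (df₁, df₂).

k = 3 groups, N = 23 total
df = (k−1, N−k) = (3−1, 23−3) = (2, 20)

degrees of freedom = [2, 20]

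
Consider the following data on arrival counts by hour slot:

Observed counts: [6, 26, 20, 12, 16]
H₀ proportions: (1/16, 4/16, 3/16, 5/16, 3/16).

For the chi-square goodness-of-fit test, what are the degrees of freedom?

degrees of freedom = 4

df = k − 1 = 5 − 1 = 4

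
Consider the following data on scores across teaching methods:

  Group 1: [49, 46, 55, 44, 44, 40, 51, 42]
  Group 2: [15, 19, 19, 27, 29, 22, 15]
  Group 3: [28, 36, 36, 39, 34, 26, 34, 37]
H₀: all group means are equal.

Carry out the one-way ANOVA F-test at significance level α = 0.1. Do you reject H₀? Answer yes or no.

reject H₀: yes

Group means [46.38, 20.86, 33.75], grand mean 34.217
SSB = Σnᵢ(x̄ᵢ−x̄)² = 2433.681; SSW = ΣΣ(x−x̄ᵢ)² = 496.232
MSB = 2433.681/2 = 1216.8405; MSW = 496.232/20 = 24.8116
F = MSB/MSW = 49.0432
df = (2, 20)
p-value (upper-tail) = 0.00000
At α=0.1: p < α → reject H₀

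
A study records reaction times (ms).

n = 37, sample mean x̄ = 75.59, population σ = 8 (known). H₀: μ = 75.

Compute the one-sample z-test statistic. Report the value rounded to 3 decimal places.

test statistic = 0.449

SE = σ/√n = 8/√37 = 1.3152
z = (x̄−μ₀)/SE = (75.59−75)/1.3152 = 0.4486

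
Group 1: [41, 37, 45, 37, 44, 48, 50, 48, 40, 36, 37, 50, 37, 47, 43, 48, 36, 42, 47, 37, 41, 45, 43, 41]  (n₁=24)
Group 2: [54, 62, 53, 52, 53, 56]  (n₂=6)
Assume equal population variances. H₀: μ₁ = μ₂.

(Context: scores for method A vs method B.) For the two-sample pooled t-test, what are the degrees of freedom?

df = n₁ + n₂ − 2 = 24 + 6 − 2 = 28

degrees of freedom = 28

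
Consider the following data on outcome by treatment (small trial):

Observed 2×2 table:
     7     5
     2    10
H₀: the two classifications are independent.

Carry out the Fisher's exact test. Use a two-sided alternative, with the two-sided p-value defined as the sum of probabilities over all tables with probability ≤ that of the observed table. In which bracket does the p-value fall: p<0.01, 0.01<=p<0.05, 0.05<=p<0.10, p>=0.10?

p-value bracket: 0.05<=p<0.10

Margins: r₁=12, r₂=12, c₁=9, c₂=15, n=24
p_obs = C(12,7)·C(12,2)/C(24,9); sum pmf over tables with pmf ≤ p_obs
p-value (two-sided) = 0.08938
→ bracket: 0.05<=p<0.10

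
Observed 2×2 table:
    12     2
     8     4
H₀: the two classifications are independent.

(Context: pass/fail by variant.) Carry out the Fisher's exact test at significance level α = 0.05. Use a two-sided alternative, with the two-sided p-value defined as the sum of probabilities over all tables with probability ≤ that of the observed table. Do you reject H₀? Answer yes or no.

reject H₀: no

Margins: r₁=14, r₂=12, c₁=20, c₂=6, n=26
p_obs = C(14,12)·C(12,8)/C(26,20); sum pmf over tables with pmf ≤ p_obs
p-value (two-sided) = 0.36522
At α=0.05: p ≥ α → fail to reject H₀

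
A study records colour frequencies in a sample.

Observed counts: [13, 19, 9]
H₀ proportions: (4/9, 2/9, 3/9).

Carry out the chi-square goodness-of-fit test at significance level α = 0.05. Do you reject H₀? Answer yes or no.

n = 41; E_i = n·p_i = [18.22, 9.11, 13.67]
χ² = (13−18.22)²/18.22 + (19−9.11)²/9.11 + (9−13.67)²/13.67 = 13.8232
df = 2
p-value (upper-tail) = 0.00100
At α=0.05: p < α → reject H₀

reject H₀: yes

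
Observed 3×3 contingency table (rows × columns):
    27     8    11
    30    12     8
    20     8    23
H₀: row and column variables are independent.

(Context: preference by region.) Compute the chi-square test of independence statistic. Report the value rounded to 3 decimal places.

Row totals [46, 50, 51], col totals [77, 28, 42], n=147
χ² = (27−24.10)²/24.10 + (8−8.76)²/8.76 + (11−13.14)²/13.14 + (30−26.19)²/26.19 + (12−9.52)²/9.52 + (8−14.29)²/14.29 + (20−26.71)²/26.71 + (8−9.71)²/9.71 + (23−14.57)²/14.57 = 11.5949
df = 4

test statistic = 11.595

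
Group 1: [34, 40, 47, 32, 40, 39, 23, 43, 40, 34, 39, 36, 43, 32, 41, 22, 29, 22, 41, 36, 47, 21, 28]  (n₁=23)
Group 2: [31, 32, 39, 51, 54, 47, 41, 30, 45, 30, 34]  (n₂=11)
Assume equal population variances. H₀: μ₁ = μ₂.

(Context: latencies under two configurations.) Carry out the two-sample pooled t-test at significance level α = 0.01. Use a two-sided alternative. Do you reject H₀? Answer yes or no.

x̄₁=35.174, s₁=7.918, n₁=23
x̄₂=39.455, s₂=8.779, n₂=11
s_p² = [22·7.918² + 10·8.779²]/32 = 67.1885
SE = √(s_p²·(1/23+1/11)) = 3.0049
t = (35.174−39.455)/3.0049 = -1.4246
df = 32
p-value (two-sided) = 0.16396
At α=0.01: p ≥ α → fail to reject H₀

reject H₀: no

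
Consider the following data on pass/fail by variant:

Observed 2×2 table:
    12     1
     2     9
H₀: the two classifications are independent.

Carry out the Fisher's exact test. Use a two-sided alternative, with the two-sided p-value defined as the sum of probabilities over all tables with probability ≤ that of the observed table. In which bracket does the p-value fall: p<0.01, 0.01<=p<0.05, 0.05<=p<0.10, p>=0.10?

p-value bracket: p<0.01

Margins: r₁=13, r₂=11, c₁=14, c₂=10, n=24
p_obs = C(13,12)·C(11,2)/C(24,14); sum pmf over tables with pmf ≤ p_obs
p-value (two-sided) = 0.00052
→ bracket: p<0.01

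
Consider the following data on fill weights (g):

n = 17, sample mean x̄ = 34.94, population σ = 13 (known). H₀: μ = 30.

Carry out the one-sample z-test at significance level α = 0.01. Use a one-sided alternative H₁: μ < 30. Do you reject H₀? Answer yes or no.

reject H₀: no

SE = σ/√n = 13/√17 = 3.1530
z = (x̄−μ₀)/SE = (34.94−30)/3.1530 = 1.5668
p-value (one-sided, H₁ less) = 0.94142
At α=0.01: p ≥ α → fail to reject H₀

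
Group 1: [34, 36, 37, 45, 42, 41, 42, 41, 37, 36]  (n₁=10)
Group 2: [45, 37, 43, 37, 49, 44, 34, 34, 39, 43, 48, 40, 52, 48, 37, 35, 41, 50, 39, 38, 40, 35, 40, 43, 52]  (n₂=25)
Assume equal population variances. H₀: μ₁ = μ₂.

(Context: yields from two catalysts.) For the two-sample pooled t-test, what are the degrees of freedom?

degrees of freedom = 33

df = n₁ + n₂ − 2 = 10 + 25 − 2 = 33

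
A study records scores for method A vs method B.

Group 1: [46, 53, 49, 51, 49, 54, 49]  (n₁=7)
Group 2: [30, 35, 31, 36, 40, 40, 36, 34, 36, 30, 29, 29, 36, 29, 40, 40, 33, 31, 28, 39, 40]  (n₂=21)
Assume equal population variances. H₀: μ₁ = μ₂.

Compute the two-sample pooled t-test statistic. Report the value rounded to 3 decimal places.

x̄₁=50.143, s₁=2.734, n₁=7
x̄₂=34.381, s₂=4.364, n₂=21
s_p² = [6·2.734² + 20·4.364²]/26 = 16.3773
SE = √(s_p²·(1/7+1/21)) = 1.7662
t = (50.143−34.381)/1.7662 = 8.9242
df = 26

test statistic = 8.924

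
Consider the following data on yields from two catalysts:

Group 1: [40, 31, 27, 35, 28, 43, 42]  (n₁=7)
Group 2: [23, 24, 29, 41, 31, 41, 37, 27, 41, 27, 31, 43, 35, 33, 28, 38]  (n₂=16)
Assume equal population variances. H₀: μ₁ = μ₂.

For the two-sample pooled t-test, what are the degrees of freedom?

degrees of freedom = 21

df = n₁ + n₂ − 2 = 7 + 16 − 2 = 21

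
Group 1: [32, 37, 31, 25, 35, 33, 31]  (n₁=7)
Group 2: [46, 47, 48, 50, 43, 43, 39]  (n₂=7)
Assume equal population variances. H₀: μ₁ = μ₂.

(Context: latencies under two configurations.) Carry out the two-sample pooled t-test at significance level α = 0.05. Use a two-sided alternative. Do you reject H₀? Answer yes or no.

x̄₁=32.000, s₁=3.786, n₁=7
x̄₂=45.143, s₂=3.716, n₂=7
s_p² = [6·3.786² + 6·3.716²]/12 = 14.0714
SE = √(s_p²·(1/7+1/7)) = 2.0051
t = (32.000−45.143)/2.0051 = -6.5547
df = 12
p-value (two-sided) = 0.00003
At α=0.05: p < α → reject H₀

reject H₀: yes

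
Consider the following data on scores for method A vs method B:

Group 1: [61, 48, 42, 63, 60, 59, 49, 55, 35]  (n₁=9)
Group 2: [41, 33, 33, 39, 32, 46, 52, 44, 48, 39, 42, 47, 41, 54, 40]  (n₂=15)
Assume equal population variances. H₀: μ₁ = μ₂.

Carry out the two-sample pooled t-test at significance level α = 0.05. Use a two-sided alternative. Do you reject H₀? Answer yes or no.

reject H₀: yes

x̄₁=52.444, s₁=9.593, n₁=9
x̄₂=42.067, s₂=6.606, n₂=15
s_p² = [8·9.593² + 14·6.606²]/22 = 61.2343
SE = √(s_p²·(1/9+1/15)) = 3.2994
t = (52.444−42.067)/3.2994 = 3.1453
df = 22
p-value (two-sided) = 0.00470
At α=0.05: p < α → reject H₀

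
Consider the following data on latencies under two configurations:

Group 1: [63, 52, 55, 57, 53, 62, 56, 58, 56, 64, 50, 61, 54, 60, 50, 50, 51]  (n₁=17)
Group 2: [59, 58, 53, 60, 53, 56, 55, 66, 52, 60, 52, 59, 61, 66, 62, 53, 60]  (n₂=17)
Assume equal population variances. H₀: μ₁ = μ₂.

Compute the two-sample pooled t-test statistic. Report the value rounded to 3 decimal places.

x̄₁=56.000, s₁=4.730, n₁=17
x̄₂=57.941, s₂=4.520, n₂=17
s_p² = [16·4.730² + 16·4.520²]/32 = 21.4044
SE = √(s_p²·(1/17+1/17)) = 1.5869
t = (56.000−57.941)/1.5869 = -1.2233
df = 32

test statistic = -1.223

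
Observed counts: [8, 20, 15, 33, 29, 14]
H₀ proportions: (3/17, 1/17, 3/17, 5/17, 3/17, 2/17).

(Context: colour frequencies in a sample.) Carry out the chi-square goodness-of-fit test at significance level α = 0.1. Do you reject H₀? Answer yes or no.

n = 119; E_i = n·p_i = [21.00, 7.00, 21.00, 35.00, 21.00, 14.00]
χ² = (8−21.00)²/21.00 + (20−7.00)²/7.00 + (15−21.00)²/21.00 + (33−35.00)²/35.00 + (29−21.00)²/21.00 + (14−14.00)²/14.00 = 37.0667
df = 5
p-value (upper-tail) = 0.00000
At α=0.1: p < α → reject H₀

reject H₀: yes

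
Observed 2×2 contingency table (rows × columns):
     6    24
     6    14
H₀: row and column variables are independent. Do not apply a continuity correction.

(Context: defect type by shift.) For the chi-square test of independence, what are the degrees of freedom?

degrees of freedom = 1

df = (r−1)(c−1) = (2−1)·(2−1) = 1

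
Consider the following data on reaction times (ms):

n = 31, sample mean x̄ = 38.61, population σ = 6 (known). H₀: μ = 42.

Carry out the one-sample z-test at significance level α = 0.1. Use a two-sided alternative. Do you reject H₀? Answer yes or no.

SE = σ/√n = 6/√31 = 1.0776
z = (x̄−μ₀)/SE = (38.61−42)/1.0776 = -3.1458
p-value (two-sided) = 0.00166
At α=0.1: p < α → reject H₀

reject H₀: yes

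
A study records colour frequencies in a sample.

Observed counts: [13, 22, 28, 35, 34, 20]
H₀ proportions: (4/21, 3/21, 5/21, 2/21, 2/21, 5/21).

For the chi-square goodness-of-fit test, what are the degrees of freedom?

degrees of freedom = 5

df = k − 1 = 6 − 1 = 5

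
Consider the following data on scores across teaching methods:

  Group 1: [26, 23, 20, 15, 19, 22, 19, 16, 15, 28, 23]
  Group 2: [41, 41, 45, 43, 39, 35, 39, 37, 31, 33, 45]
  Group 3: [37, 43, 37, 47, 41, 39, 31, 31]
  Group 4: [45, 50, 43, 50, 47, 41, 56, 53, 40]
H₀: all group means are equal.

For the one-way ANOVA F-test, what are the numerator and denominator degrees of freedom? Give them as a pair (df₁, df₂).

degrees of freedom = [3, 35]

k = 4 groups, N = 39 total
df = (k−1, N−k) = (4−1, 39−4) = (3, 35)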